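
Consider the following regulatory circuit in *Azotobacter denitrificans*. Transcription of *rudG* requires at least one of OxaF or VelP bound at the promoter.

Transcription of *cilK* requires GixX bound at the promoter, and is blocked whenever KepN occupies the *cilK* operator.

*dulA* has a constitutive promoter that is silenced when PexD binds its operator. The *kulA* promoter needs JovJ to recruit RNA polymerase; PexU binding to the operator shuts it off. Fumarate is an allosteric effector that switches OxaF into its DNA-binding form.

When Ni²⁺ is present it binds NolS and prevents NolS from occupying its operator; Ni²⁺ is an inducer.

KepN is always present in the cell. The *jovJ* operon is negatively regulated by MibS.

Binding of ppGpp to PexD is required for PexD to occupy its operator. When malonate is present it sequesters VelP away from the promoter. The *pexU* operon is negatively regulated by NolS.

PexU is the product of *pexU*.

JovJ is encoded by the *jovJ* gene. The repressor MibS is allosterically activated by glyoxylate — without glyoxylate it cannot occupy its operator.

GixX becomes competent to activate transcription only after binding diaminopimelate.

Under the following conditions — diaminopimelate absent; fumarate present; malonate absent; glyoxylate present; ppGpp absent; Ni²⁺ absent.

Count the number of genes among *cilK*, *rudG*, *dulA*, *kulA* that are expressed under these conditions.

KepN is produced constitutively and is active.
Diaminopimelate is absent, so GixX is inactive.
With repressor KepN bound, *cilK* is not transcribed.
→ *cilK* is OFF.
Fumarate is present, so OxaF is active.
Malonate is absent, so VelP is active.
Activator OxaF is present, so *rudG* is transcribed.
→ *rudG* is ON.
ppGpp is absent, so PexD is inactive.
With no repressor bound, *dulA* is transcribed.
→ *dulA* is ON.
Glyoxylate is present, so MibS is active.
With repressor MibS bound, *jovJ* is not transcribed.
So JovJ is not produced.
Ni²⁺ is absent, so NolS is active.
With repressor NolS bound, *pexU* is not transcribed.
So PexU is not produced.
Required activator JovJ is absent, so *kulA* is not transcribed.
→ *kulA* is OFF.
2 of the 4 genes are transcribed.

2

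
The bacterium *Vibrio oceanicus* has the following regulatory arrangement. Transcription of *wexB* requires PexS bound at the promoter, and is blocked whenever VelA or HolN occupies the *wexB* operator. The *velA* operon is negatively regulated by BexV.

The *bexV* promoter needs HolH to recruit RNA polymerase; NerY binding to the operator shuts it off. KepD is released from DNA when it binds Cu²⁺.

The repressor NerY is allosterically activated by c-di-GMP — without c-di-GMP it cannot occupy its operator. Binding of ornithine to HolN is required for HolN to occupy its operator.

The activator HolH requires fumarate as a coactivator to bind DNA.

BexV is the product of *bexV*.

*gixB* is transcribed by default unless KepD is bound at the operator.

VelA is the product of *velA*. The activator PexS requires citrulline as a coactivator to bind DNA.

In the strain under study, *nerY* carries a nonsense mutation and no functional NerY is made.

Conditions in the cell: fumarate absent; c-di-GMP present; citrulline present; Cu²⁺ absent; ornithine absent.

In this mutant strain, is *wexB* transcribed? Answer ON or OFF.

Citrulline is present, so PexS is active.
Fumarate is absent, so HolH is inactive.
NerY is non-functional in this strain, so it has no effect.
Required activator HolH is absent, so *bexV* is not transcribed.
So BexV is not produced.
With no repressor bound, *velA* is transcribed.
So VelA is produced and active.
Ornithine is absent, so HolN is inactive.
With repressor VelA bound, *wexB* is not transcribed.

OFF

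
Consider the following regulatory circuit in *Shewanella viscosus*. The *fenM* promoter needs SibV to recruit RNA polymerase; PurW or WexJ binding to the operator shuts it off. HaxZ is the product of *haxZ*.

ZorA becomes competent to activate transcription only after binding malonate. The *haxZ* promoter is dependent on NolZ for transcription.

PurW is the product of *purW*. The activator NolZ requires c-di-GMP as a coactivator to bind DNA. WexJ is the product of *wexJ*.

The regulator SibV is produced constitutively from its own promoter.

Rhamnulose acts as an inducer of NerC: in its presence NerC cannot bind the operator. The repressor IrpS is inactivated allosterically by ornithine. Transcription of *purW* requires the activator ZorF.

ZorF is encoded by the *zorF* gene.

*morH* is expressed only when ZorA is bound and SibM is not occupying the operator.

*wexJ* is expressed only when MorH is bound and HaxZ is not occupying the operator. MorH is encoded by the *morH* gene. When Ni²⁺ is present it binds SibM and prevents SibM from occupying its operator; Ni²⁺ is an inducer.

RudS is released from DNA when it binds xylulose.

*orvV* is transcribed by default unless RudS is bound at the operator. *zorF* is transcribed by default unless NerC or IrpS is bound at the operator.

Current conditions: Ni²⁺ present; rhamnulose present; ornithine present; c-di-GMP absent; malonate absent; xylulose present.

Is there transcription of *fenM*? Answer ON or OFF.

OFF

SibV is produced constitutively and is active.
Rhamnulose is present, so NerC is inactive.
Ornithine is present, so IrpS is inactive.
With no repressor bound, *zorF* is transcribed.
So ZorF is produced and active.
No repressor is bound and ZorF is active, so *purW* is transcribed.
So PurW is produced and active.
Ni²⁺ is present, so SibM is inactive.
Malonate is absent, so ZorA is inactive.
Required activator ZorA is absent, so *morH* is not transcribed.
So MorH is not produced.
c-di-GMP is absent, so NolZ is inactive.
Required activator NolZ is absent, so *haxZ* is not transcribed.
So HaxZ is not produced.
Required activator MorH is absent, so *wexJ* is not transcribed.
So WexJ is not produced.
With repressor PurW bound, *fenM* is not transcribed.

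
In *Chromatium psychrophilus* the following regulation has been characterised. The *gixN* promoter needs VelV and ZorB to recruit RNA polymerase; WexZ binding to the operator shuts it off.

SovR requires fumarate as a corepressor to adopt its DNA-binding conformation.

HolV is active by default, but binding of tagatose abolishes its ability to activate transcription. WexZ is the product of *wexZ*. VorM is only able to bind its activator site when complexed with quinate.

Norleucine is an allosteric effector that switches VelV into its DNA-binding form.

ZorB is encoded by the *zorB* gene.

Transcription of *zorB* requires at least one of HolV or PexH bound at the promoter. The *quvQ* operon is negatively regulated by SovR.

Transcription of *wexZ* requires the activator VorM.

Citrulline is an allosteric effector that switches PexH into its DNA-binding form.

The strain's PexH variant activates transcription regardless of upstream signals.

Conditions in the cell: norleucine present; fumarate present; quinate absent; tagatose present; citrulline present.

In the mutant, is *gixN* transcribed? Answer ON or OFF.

ON

Norleucine is present, so VelV is active.
Tagatose is present, so HolV is inactive.
PexH is constitutively active in this strain.
Activator PexH is present, so *zorB* is transcribed.
So ZorB is produced and active.
Quinate is absent, so VorM is inactive.
Required activator VorM is absent, so *wexZ* is not transcribed.
So WexZ is not produced.
No repressor is bound and VelV and ZorB are active, so *gixN* is transcribed.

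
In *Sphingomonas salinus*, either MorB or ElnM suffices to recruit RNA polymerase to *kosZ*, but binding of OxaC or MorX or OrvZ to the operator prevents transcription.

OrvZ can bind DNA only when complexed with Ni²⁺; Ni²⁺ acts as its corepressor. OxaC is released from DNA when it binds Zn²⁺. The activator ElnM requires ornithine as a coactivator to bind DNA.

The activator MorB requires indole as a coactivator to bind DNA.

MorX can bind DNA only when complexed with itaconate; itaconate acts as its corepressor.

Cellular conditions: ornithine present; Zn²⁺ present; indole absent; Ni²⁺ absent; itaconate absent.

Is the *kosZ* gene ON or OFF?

Zn²⁺ is present, so OxaC is inactive.
Indole is absent, so MorB is inactive.
Itaconate is absent, so MorX is inactive.
Ornithine is present, so ElnM is active.
Ni²⁺ is absent, so OrvZ is inactive.
Activator ElnM is present, so *kosZ* is transcribed.

ON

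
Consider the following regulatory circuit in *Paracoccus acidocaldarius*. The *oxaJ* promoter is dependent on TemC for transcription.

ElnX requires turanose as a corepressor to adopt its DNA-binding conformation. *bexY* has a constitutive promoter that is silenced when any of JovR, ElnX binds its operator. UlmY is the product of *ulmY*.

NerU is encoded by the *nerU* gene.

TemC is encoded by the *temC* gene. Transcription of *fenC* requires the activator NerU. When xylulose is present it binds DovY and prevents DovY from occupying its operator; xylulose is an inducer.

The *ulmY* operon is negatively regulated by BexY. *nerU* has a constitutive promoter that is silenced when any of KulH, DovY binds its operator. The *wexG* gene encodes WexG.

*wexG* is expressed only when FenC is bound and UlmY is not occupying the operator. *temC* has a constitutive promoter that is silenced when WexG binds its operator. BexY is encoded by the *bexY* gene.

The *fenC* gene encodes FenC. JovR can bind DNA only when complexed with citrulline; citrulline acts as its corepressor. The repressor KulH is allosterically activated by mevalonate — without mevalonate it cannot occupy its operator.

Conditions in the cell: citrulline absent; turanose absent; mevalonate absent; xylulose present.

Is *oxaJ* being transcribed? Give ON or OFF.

OFF

Citrulline is absent, so JovR is inactive.
Turanose is absent, so ElnX is inactive.
With no repressor bound, *bexY* is transcribed.
So BexY is produced and active.
With repressor BexY bound, *ulmY* is not transcribed.
So UlmY is not produced.
Mevalonate is absent, so KulH is inactive.
Xylulose is present, so DovY is inactive.
With no repressor bound, *nerU* is transcribed.
So NerU is produced and active.
No repressor is bound and NerU is active, so *fenC* is transcribed.
So FenC is produced and active.
No repressor is bound and FenC is active, so *wexG* is transcribed.
So WexG is produced and active.
With repressor WexG bound, *temC* is not transcribed.
So TemC is not produced.
Required activator TemC is absent, so *oxaJ* is not transcribed.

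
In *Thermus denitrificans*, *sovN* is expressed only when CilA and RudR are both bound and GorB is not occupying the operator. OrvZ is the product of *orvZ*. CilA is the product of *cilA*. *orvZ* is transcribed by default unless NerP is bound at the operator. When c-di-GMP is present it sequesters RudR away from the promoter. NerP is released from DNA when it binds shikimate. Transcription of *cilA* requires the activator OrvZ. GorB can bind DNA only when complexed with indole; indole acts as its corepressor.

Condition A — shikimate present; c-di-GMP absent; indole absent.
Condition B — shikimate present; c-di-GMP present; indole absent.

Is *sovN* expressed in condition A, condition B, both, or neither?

Condition A:
Shikimate is present, so NerP is inactive.
With no repressor bound, *orvZ* is transcribed.
So OrvZ is produced and active.
No repressor is bound and OrvZ is active, so *cilA* is transcribed.
So CilA is produced and active.
c-di-GMP is absent, so RudR is active.
Indole is absent, so GorB is inactive.
No repressor is bound and CilA and RudR are active, so *sovN* is transcribed.
→ *sovN* is ON in A.
Condition B:
Shikimate is present, so NerP is inactive.
With no repressor bound, *orvZ* is transcribed.
So OrvZ is produced and active.
No repressor is bound and OrvZ is active, so *cilA* is transcribed.
So CilA is produced and active.
c-di-GMP is present, so RudR is inactive.
Indole is absent, so GorB is inactive.
Required activator RudR is absent, so *sovN* is not transcribed.
→ *sovN* is OFF in B.

A only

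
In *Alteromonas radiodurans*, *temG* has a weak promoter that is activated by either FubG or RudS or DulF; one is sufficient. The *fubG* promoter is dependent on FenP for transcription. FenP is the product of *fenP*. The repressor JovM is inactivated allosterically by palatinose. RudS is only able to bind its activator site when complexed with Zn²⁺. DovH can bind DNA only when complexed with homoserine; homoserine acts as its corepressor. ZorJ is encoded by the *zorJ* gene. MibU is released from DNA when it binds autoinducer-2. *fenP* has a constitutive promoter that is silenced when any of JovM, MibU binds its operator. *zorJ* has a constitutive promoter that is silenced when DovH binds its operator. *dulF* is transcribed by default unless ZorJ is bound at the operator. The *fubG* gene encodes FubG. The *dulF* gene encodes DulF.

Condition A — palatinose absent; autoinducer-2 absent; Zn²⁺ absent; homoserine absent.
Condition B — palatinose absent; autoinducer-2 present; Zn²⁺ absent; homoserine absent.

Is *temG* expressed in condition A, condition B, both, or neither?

Condition A:
Palatinose is absent, so JovM is active.
Autoinducer-2 is absent, so MibU is active.
With repressor JovM bound, *fenP* is not transcribed.
So FenP is not produced.
Required activator FenP is absent, so *fubG* is not transcribed.
So FubG is not produced.
Zn²⁺ is absent, so RudS is inactive.
Homoserine is absent, so DovH is inactive.
With no repressor bound, *zorJ* is transcribed.
So ZorJ is produced and active.
With repressor ZorJ bound, *dulF* is not transcribed.
So DulF is not produced.
No activator is available at the *temG* promoter, so *temG* is not transcribed.
→ *temG* is OFF in A.
Condition B:
Palatinose is absent, so JovM is active.
Autoinducer-2 is present, so MibU is inactive.
With repressor JovM bound, *fenP* is not transcribed.
So FenP is not produced.
Required activator FenP is absent, so *fubG* is not transcribed.
So FubG is not produced.
Zn²⁺ is absent, so RudS is inactive.
Homoserine is absent, so DovH is inactive.
With no repressor bound, *zorJ* is transcribed.
So ZorJ is produced and active.
With repressor ZorJ bound, *dulF* is not transcribed.
So DulF is not produced.
No activator is available at the *temG* promoter, so *temG* is not transcribed.
→ *temG* is OFF in B.

neither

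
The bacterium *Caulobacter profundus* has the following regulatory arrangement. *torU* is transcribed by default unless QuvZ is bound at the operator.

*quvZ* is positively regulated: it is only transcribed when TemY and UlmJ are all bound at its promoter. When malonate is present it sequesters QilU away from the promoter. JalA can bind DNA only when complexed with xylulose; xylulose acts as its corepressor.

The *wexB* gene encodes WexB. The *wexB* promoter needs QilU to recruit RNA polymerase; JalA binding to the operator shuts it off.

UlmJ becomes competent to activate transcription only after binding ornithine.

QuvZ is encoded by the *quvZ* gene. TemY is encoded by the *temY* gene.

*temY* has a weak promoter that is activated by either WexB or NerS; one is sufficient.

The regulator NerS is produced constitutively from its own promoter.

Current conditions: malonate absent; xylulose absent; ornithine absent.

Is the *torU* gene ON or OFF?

Malonate is absent, so QilU is active.
Xylulose is absent, so JalA is inactive.
No repressor is bound and QilU is active, so *wexB* is transcribed.
So WexB is produced and active.
NerS is produced constitutively and is active.
Activator WexB is present, so *temY* is transcribed.
So TemY is produced and active.
Ornithine is absent, so UlmJ is inactive.
Required activator UlmJ is absent, so *quvZ* is not transcribed.
So QuvZ is not produced.
With no repressor bound, *torU* is transcribed.

ON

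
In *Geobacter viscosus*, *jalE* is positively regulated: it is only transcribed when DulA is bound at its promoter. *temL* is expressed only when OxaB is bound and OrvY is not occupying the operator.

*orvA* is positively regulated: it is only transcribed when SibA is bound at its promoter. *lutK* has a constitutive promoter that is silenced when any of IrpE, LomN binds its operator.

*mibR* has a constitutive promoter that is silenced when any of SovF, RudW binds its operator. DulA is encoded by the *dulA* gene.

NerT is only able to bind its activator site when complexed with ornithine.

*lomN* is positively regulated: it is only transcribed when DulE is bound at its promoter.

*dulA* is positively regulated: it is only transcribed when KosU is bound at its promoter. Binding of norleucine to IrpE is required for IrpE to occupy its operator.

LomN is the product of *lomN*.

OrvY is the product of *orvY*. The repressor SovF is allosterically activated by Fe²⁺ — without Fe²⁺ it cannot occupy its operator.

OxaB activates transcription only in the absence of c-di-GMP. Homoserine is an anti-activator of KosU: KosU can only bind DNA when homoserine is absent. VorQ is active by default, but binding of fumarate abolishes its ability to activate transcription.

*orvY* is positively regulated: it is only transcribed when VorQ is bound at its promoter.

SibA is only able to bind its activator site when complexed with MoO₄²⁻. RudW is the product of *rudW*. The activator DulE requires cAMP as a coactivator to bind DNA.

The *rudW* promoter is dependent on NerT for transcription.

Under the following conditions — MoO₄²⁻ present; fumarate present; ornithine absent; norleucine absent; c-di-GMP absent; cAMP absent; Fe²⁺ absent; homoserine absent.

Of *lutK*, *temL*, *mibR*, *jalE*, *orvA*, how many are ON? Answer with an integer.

Norleucine is absent, so IrpE is inactive.
cAMP is absent, so DulE is inactive.
Required activator DulE is absent, so *lomN* is not transcribed.
So LomN is not produced.
With no repressor bound, *lutK* is transcribed.
→ *lutK* is ON.
c-di-GMP is absent, so OxaB is active.
Fumarate is present, so VorQ is inactive.
Required activator VorQ is absent, so *orvY* is not transcribed.
So OrvY is not produced.
No repressor is bound and OxaB is active, so *temL* is transcribed.
→ *temL* is ON.
Fe²⁺ is absent, so SovF is inactive.
Ornithine is absent, so NerT is inactive.
Required activator NerT is absent, so *rudW* is not transcribed.
So RudW is not produced.
With no repressor bound, *mibR* is transcribed.
→ *mibR* is ON.
Homoserine is absent, so KosU is active.
No repressor is bound and KosU is active, so *dulA* is transcribed.
So DulA is produced and active.
No repressor is bound and DulA is active, so *jalE* is transcribed.
→ *jalE* is ON.
MoO₄²⁻ is present, so SibA is active.
No repressor is bound and SibA is active, so *orvA* is transcribed.
→ *orvA* is ON.
5 of the 5 genes are transcribed.

5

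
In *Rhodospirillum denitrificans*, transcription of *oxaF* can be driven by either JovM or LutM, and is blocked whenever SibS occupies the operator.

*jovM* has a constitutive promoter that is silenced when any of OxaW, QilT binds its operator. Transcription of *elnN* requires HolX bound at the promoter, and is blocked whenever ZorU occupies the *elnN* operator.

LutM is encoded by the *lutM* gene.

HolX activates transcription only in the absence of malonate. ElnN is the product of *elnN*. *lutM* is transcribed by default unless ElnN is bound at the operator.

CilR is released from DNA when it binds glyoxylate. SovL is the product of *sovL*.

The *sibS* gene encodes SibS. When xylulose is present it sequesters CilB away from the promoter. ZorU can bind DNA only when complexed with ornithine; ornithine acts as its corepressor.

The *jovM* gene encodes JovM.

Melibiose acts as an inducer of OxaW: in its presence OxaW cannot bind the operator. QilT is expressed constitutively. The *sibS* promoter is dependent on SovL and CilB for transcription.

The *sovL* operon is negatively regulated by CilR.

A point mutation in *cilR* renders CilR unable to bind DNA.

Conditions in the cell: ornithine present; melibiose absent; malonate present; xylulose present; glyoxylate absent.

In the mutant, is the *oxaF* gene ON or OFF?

Melibiose is absent, so OxaW is active.
QilT is produced constitutively and is active.
With repressor OxaW bound, *jovM* is not transcribed.
So JovM is not produced.
Malonate is present, so HolX is inactive.
Ornithine is present, so ZorU is active.
With repressor ZorU bound, *elnN* is not transcribed.
So ElnN is not produced.
With no repressor bound, *lutM* is transcribed.
So LutM is produced and active.
CilR is non-functional in this strain, so it has no effect.
With no repressor bound, *sovL* is transcribed.
So SovL is produced and active.
Xylulose is present, so CilB is inactive.
Required activator CilB is absent, so *sibS* is not transcribed.
So SibS is not produced.
Activator LutM is present, so *oxaF* is transcribed.

ON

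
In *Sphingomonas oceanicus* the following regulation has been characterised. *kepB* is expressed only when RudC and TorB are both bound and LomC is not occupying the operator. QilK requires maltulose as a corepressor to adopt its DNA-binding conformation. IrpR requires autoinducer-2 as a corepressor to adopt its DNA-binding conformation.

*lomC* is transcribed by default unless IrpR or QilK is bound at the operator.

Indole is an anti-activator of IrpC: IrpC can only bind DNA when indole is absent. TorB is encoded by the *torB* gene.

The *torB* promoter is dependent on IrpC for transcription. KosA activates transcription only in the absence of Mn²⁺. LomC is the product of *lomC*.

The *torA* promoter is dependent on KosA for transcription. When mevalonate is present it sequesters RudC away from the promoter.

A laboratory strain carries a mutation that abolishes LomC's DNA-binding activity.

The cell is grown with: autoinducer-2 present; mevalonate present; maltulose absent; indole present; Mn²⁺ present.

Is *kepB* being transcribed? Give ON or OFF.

Mevalonate is present, so RudC is inactive.
LomC is non-functional in this strain, so it has no effect.
Indole is present, so IrpC is inactive.
Required activator IrpC is absent, so *torB* is not transcribed.
So TorB is not produced.
Required activator RudC is absent, so *kepB* is not transcribed.

OFF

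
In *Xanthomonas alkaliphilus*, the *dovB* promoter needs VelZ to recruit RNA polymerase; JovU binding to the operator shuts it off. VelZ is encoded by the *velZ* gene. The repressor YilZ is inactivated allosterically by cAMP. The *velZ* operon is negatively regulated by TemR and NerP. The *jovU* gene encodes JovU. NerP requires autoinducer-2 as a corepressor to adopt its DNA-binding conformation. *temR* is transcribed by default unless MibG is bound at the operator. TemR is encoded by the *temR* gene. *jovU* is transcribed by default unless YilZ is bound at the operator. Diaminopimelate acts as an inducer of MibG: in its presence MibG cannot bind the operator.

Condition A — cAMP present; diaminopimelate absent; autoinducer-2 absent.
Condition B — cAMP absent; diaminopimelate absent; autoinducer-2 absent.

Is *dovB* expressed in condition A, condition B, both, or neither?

B only

Condition A:
cAMP is present, so YilZ is inactive.
With no repressor bound, *jovU* is transcribed.
So JovU is produced and active.
Diaminopimelate is absent, so MibG is active.
With repressor MibG bound, *temR* is not transcribed.
So TemR is not produced.
Autoinducer-2 is absent, so NerP is inactive.
With no repressor bound, *velZ* is transcribed.
So VelZ is produced and active.
With repressor JovU bound, *dovB* is not transcribed.
→ *dovB* is OFF in A.
Condition B:
cAMP is absent, so YilZ is active.
With repressor YilZ bound, *jovU* is not transcribed.
So JovU is not produced.
Diaminopimelate is absent, so MibG is active.
With repressor MibG bound, *temR* is not transcribed.
So TemR is not produced.
Autoinducer-2 is absent, so NerP is inactive.
With no repressor bound, *velZ* is transcribed.
So VelZ is produced and active.
No repressor is bound and VelZ is active, so *dovB* is transcribed.
→ *dovB* is ON in B.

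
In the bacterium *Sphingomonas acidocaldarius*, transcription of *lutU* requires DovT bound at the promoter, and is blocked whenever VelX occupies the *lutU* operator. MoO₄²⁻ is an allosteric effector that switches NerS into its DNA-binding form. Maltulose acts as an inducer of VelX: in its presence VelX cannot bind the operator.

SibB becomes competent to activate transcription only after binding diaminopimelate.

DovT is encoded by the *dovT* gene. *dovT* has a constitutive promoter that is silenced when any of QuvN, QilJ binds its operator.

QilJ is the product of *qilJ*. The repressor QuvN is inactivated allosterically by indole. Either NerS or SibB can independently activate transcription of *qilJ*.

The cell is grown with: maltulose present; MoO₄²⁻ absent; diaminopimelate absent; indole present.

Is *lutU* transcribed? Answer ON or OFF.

ON

Maltulose is present, so VelX is inactive.
Indole is present, so QuvN is inactive.
MoO₄²⁻ is absent, so NerS is inactive.
Diaminopimelate is absent, so SibB is inactive.
No activator is available at the *qilJ* promoter, so *qilJ* is not transcribed.
So QilJ is not produced.
With no repressor bound, *dovT* is transcribed.
So DovT is produced and active.
No repressor is bound and DovT is active, so *lutU* is transcribed.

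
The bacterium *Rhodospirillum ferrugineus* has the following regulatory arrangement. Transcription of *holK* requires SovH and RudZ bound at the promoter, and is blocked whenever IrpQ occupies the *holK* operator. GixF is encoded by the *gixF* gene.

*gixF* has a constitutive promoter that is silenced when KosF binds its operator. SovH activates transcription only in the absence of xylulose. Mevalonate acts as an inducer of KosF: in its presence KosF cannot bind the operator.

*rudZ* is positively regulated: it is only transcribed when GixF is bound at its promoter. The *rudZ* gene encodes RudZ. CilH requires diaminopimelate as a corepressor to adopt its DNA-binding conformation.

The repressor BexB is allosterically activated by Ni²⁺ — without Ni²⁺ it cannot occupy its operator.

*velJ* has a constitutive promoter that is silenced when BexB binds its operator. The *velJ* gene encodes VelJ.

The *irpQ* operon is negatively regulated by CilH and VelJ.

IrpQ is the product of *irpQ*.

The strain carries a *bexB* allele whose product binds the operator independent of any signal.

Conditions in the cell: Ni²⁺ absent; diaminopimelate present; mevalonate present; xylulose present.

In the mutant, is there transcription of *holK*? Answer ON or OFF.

Xylulose is present, so SovH is inactive.
Diaminopimelate is present, so CilH is active.
BexB is constitutively active in this strain.
With repressor BexB bound, *velJ* is not transcribed.
So VelJ is not produced.
With repressor CilH bound, *irpQ* is not transcribed.
So IrpQ is not produced.
Mevalonate is present, so KosF is inactive.
With no repressor bound, *gixF* is transcribed.
So GixF is produced and active.
No repressor is bound and GixF is active, so *rudZ* is transcribed.
So RudZ is produced and active.
Required activator SovH is absent, so *holK* is not transcribed.

OFF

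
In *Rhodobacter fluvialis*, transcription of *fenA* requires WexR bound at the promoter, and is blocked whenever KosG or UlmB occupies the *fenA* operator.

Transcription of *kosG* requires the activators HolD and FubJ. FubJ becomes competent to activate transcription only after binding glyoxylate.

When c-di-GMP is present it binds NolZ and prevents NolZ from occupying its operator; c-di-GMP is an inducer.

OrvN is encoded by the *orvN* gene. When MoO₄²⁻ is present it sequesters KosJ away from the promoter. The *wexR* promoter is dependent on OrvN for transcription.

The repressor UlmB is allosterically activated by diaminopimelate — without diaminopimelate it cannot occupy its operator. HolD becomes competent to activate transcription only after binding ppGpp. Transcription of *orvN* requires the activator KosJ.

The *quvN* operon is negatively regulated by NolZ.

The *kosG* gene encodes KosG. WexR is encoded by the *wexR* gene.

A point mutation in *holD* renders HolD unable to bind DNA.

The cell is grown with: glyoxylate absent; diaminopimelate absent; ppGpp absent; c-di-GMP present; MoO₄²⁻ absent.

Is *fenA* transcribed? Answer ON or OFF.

MoO₄²⁻ is absent, so KosJ is active.
No repressor is bound and KosJ is active, so *orvN* is transcribed.
So OrvN is produced and active.
No repressor is bound and OrvN is active, so *wexR* is transcribed.
So WexR is produced and active.
HolD is non-functional in this strain, so it has no effect.
Glyoxylate is absent, so FubJ is inactive.
Required activator HolD is absent, so *kosG* is not transcribed.
So KosG is not produced.
Diaminopimelate is absent, so UlmB is inactive.
No repressor is bound and WexR is active, so *fenA* is transcribed.

ON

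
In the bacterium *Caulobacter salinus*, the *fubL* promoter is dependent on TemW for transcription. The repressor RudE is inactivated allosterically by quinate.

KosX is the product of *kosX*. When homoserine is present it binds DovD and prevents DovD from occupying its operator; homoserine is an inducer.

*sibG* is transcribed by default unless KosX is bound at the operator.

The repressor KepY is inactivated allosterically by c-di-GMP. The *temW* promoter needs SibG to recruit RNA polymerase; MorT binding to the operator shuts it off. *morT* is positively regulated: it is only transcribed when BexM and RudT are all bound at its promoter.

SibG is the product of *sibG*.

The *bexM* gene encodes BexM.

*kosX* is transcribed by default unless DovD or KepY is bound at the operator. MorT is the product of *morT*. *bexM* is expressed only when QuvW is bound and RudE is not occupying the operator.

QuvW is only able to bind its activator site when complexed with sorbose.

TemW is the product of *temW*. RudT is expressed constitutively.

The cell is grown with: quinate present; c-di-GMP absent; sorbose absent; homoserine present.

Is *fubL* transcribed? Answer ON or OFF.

Homoserine is present, so DovD is inactive.
c-di-GMP is absent, so KepY is active.
With repressor KepY bound, *kosX* is not transcribed.
So KosX is not produced.
With no repressor bound, *sibG* is transcribed.
So SibG is produced and active.
Sorbose is absent, so QuvW is inactive.
Quinate is present, so RudE is inactive.
Required activator QuvW is absent, so *bexM* is not transcribed.
So BexM is not produced.
RudT is produced constitutively and is active.
Required activator BexM is absent, so *morT* is not transcribed.
So MorT is not produced.
No repressor is bound and SibG is active, so *temW* is transcribed.
So TemW is produced and active.
No repressor is bound and TemW is active, so *fubL* is transcribed.

ON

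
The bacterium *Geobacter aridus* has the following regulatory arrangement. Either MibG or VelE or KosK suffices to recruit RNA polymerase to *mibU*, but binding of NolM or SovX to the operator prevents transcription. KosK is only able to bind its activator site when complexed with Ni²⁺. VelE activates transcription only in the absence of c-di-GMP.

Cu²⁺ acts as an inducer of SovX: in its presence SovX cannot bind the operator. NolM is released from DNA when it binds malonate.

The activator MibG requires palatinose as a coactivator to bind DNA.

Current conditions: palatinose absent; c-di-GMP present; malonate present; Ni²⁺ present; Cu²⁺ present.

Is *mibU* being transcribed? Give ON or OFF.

ON

Palatinose is absent, so MibG is inactive.
Malonate is present, so NolM is inactive.
c-di-GMP is present, so VelE is inactive.
Cu²⁺ is present, so SovX is inactive.
Ni²⁺ is present, so KosK is active.
Activator KosK is present, so *mibU* is transcribed.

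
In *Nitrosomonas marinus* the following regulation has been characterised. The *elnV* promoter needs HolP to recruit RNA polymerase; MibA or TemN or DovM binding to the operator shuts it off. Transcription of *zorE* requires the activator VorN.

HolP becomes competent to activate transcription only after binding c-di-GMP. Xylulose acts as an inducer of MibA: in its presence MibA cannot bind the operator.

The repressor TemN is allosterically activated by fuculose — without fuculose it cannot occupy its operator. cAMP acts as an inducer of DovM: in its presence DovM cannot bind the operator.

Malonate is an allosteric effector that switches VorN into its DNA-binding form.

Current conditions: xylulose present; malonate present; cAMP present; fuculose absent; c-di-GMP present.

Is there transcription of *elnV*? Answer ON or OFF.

ON

Xylulose is present, so MibA is inactive.
Fuculose is absent, so TemN is inactive.
c-di-GMP is present, so HolP is active.
cAMP is present, so DovM is inactive.
No repressor is bound and HolP is active, so *elnV* is transcribed.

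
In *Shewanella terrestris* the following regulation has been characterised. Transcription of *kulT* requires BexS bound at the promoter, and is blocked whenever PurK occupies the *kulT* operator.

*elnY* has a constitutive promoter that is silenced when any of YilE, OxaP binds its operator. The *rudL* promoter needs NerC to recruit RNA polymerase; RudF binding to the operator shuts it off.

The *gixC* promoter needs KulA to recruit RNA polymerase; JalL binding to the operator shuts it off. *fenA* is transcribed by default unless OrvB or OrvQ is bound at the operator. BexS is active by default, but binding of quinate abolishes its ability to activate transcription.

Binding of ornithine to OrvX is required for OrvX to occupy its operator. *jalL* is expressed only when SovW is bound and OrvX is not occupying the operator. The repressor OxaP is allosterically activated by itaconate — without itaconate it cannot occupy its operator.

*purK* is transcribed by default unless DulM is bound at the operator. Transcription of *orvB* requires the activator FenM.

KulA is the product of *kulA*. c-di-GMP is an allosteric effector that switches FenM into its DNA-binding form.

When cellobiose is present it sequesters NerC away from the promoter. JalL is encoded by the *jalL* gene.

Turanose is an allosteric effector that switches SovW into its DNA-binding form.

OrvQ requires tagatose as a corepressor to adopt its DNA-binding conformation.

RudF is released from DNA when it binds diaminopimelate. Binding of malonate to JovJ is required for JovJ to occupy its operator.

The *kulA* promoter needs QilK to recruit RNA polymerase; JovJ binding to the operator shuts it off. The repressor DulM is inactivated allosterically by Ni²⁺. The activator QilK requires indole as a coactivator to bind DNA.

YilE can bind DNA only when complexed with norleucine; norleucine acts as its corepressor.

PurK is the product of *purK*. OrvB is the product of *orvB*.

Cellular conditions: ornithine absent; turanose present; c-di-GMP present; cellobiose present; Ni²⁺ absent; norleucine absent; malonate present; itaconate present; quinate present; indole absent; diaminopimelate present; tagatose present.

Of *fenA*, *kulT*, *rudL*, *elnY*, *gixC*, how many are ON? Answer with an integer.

0

c-di-GMP is present, so FenM is active.
No repressor is bound and FenM is active, so *orvB* is transcribed.
So OrvB is produced and active.
Tagatose is present, so OrvQ is active.
With repressor OrvB bound, *fenA* is not transcribed.
→ *fenA* is OFF.
Ni²⁺ is absent, so DulM is active.
With repressor DulM bound, *purK* is not transcribed.
So PurK is not produced.
Quinate is present, so BexS is inactive.
Required activator BexS is absent, so *kulT* is not transcribed.
→ *kulT* is OFF.
Cellobiose is present, so NerC is inactive.
Diaminopimelate is present, so RudF is inactive.
Required activator NerC is absent, so *rudL* is not transcribed.
→ *rudL* is OFF.
Norleucine is absent, so YilE is inactive.
Itaconate is present, so OxaP is active.
With repressor OxaP bound, *elnY* is not transcribed.
→ *elnY* is OFF.
Turanose is present, so SovW is active.
Ornithine is absent, so OrvX is inactive.
No repressor is bound and SovW is active, so *jalL* is transcribed.
So JalL is produced and active.
Malonate is present, so JovJ is active.
Indole is absent, so QilK is inactive.
With repressor JovJ bound, *kulA* is not transcribed.
So KulA is not produced.
With repressor JalL bound, *gixC* is not transcribed.
→ *gixC* is OFF.
0 of the 5 genes are transcribed.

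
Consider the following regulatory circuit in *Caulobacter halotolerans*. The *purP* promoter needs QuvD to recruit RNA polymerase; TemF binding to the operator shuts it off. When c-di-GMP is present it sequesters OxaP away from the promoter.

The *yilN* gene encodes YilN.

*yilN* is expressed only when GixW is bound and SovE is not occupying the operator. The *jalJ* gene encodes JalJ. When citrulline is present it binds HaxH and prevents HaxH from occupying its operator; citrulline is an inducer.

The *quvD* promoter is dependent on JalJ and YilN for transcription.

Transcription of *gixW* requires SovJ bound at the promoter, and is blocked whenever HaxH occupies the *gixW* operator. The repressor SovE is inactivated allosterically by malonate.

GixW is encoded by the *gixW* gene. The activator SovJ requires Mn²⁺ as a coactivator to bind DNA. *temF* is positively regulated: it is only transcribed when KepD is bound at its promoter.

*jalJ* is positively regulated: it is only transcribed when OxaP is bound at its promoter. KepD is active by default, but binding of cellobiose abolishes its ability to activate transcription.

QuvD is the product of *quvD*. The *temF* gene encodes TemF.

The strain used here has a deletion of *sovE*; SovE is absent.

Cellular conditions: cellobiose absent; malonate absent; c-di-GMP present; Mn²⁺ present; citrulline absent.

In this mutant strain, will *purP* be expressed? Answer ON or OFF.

Cellobiose is absent, so KepD is active.
No repressor is bound and KepD is active, so *temF* is transcribed.
So TemF is produced and active.
c-di-GMP is present, so OxaP is inactive.
Required activator OxaP is absent, so *jalJ* is not transcribed.
So JalJ is not produced.
Citrulline is absent, so HaxH is active.
Mn²⁺ is present, so SovJ is active.
With repressor HaxH bound, *gixW* is not transcribed.
So GixW is not produced.
SovE is non-functional in this strain, so it has no effect.
Required activator GixW is absent, so *yilN* is not transcribed.
So YilN is not produced.
Required activator JalJ is absent, so *quvD* is not transcribed.
So QuvD is not produced.
With repressor TemF bound, *purP* is not transcribed.

OFF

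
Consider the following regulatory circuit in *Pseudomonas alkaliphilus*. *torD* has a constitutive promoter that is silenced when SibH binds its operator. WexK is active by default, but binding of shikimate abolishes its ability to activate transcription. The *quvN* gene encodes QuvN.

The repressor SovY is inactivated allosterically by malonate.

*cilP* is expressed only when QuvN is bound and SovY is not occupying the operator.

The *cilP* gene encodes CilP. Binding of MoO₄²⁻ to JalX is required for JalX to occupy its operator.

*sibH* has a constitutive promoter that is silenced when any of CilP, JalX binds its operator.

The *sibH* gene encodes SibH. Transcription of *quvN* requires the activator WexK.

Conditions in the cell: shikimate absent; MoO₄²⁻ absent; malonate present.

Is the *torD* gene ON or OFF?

Shikimate is absent, so WexK is active.
No repressor is bound and WexK is active, so *quvN* is transcribed.
So QuvN is produced and active.
Malonate is present, so SovY is inactive.
No repressor is bound and QuvN is active, so *cilP* is transcribed.
So CilP is produced and active.
MoO₄²⁻ is absent, so JalX is inactive.
With repressor CilP bound, *sibH* is not transcribed.
So SibH is not produced.
With no repressor bound, *torD* is transcribed.

ON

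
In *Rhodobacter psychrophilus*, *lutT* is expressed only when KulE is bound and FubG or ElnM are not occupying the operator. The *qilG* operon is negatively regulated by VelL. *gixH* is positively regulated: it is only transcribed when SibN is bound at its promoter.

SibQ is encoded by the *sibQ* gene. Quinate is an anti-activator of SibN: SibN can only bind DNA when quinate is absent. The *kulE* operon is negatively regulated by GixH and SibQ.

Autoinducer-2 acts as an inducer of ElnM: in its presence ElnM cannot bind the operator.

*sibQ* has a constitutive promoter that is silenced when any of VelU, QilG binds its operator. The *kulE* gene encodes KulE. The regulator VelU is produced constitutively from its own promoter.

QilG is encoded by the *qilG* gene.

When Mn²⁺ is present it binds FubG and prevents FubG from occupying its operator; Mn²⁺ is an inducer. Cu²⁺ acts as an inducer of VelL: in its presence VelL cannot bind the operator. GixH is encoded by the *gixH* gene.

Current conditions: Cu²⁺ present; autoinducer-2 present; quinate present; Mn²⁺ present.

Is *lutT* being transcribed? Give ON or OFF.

ON

Mn²⁺ is present, so FubG is inactive.
Autoinducer-2 is present, so ElnM is inactive.
Quinate is present, so SibN is inactive.
Required activator SibN is absent, so *gixH* is not transcribed.
So GixH is not produced.
VelU is produced constitutively and is active.
Cu²⁺ is present, so VelL is inactive.
With no repressor bound, *qilG* is transcribed.
So QilG is produced and active.
With repressor VelU bound, *sibQ* is not transcribed.
So SibQ is not produced.
With no repressor bound, *kulE* is transcribed.
So KulE is produced and active.
No repressor is bound and KulE is active, so *lutT* is transcribed.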